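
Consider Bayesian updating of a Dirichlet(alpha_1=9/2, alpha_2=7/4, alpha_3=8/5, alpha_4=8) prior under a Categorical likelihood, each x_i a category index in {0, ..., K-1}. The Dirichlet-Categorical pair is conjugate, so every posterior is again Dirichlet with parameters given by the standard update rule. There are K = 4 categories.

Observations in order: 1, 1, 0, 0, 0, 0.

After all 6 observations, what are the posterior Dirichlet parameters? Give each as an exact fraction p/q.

alpha_1=17/2, alpha_2=15/4, alpha_3=8/5, alpha_4=8

obs 1: x=1 → posterior Dirichlet(9/2, 11/4, 8/5, 8)
obs 2: x=1 → posterior Dirichlet(9/2, 15/4, 8/5, 8)
obs 3: x=0 → posterior Dirichlet(11/2, 15/4, 8/5, 8)
obs 4: x=0 → posterior Dirichlet(13/2, 15/4, 8/5, 8)
obs 5: x=0 → posterior Dirichlet(15/2, 15/4, 8/5, 8)
obs 6: x=0 → posterior Dirichlet(17/2, 15/4, 8/5, 8)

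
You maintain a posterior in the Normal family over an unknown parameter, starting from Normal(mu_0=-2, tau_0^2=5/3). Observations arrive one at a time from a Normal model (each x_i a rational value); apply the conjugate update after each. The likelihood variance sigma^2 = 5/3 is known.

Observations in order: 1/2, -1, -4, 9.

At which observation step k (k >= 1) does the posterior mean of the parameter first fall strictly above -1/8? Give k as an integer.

k = 4

obs 1: x=1/2 → posterior Normal(-3/4, 5/6)
obs 2: x=-1 → posterior Normal(-5/6, 5/9)
obs 3: x=-4 → posterior Normal(-13/8, 5/12)
obs 4: x=9 → posterior Normal(1/2, 1/3)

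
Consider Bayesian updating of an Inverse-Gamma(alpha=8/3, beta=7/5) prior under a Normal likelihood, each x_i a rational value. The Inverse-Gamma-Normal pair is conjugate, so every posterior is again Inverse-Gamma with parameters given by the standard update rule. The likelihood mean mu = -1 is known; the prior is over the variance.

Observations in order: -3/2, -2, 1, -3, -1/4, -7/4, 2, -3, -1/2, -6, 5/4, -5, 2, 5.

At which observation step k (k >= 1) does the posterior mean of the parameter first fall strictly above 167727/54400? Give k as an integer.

k = 10

obs 1: x=-3/2 → posterior Inverse-Gamma(19/6, 61/40)
obs 2: x=-2 → posterior Inverse-Gamma(11/3, 81/40)
obs 3: x=1 → posterior Inverse-Gamma(25/6, 161/40)
obs 4: x=-3 → posterior Inverse-Gamma(14/3, 241/40)
obs 5: x=-1/4 → posterior Inverse-Gamma(31/6, 1009/160)
obs 6: x=-7/4 → posterior Inverse-Gamma(17/3, 527/80)
obs 7: x=2 → posterior Inverse-Gamma(37/6, 887/80)
obs 8: x=-3 → posterior Inverse-Gamma(20/3, 1047/80)
obs 9: x=-1/2 → posterior Inverse-Gamma(43/6, 1057/80)
obs 10: x=-6 → posterior Inverse-Gamma(23/3, 2057/80)
obs 11: x=5/4 → posterior Inverse-Gamma(49/6, 4519/160)
obs 12: x=-5 → posterior Inverse-Gamma(26/3, 5799/160)
obs 13: x=2 → posterior Inverse-Gamma(55/6, 6519/160)
obs 14: x=5 → posterior Inverse-Gamma(29/3, 9399/160)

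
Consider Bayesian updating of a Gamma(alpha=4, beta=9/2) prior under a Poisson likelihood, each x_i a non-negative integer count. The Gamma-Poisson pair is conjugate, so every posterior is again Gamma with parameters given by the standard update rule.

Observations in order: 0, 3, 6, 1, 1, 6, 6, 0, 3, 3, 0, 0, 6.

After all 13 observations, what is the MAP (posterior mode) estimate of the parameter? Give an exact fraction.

76/35

obs 1: x=0 → posterior Gamma(4, 11/2)
obs 2: x=3 → posterior Gamma(7, 13/2)
obs 3: x=6 → posterior Gamma(13, 15/2)
obs 4: x=1 → posterior Gamma(14, 17/2)
obs 5: x=1 → posterior Gamma(15, 19/2)
obs 6: x=6 → posterior Gamma(21, 21/2)
obs 7: x=6 → posterior Gamma(27, 23/2)
obs 8: x=0 → posterior Gamma(27, 25/2)
obs 9: x=3 → posterior Gamma(30, 27/2)
obs 10: x=3 → posterior Gamma(33, 29/2)
obs 11: x=0 → posterior Gamma(33, 31/2)
obs 12: x=0 → posterior Gamma(33, 33/2)
obs 13: x=6 → posterior Gamma(39, 35/2)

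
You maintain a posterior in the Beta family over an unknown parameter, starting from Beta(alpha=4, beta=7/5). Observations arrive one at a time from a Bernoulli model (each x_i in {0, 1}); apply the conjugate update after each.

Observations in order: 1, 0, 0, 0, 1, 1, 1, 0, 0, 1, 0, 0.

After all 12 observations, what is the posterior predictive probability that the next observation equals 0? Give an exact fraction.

obs 1: x=1 → posterior Beta(5, 7/5)
obs 2: x=0 → posterior Beta(5, 12/5)
obs 3: x=0 → posterior Beta(5, 17/5)
obs 4: x=0 → posterior Beta(5, 22/5)
obs 5: x=1 → posterior Beta(6, 22/5)
obs 6: x=1 → posterior Beta(7, 22/5)
obs 7: x=1 → posterior Beta(8, 22/5)
obs 8: x=0 → posterior Beta(8, 27/5)
obs 9: x=0 → posterior Beta(8, 32/5)
obs 10: x=1 → posterior Beta(9, 32/5)
obs 11: x=0 → posterior Beta(9, 37/5)
obs 12: x=0 → posterior Beta(9, 42/5)

14/29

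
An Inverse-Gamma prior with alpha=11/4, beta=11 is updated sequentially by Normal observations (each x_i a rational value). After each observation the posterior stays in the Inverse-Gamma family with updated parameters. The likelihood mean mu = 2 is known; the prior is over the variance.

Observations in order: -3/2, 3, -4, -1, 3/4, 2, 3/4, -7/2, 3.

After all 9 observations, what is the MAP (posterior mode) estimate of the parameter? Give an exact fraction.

917/132

obs 1: x=-3/2 → posterior Inverse-Gamma(13/4, 137/8)
obs 2: x=3 → posterior Inverse-Gamma(15/4, 141/8)
obs 3: x=-4 → posterior Inverse-Gamma(17/4, 285/8)
obs 4: x=-1 → posterior Inverse-Gamma(19/4, 321/8)
obs 5: x=3/4 → posterior Inverse-Gamma(21/4, 1309/32)
obs 6: x=2 → posterior Inverse-Gamma(23/4, 1309/32)
obs 7: x=3/4 → posterior Inverse-Gamma(25/4, 667/16)
obs 8: x=-7/2 → posterior Inverse-Gamma(27/4, 909/16)
obs 9: x=3 → posterior Inverse-Gamma(29/4, 917/16)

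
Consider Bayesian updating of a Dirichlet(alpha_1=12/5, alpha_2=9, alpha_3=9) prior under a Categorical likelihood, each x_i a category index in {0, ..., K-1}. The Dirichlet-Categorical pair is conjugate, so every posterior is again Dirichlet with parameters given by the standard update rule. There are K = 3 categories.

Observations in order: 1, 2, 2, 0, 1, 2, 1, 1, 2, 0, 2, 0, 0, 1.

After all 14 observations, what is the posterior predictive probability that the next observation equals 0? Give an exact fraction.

obs 1: x=1 → posterior Dirichlet(12/5, 10, 9)
obs 2: x=2 → posterior Dirichlet(12/5, 10, 10)
obs 3: x=2 → posterior Dirichlet(12/5, 10, 11)
obs 4: x=0 → posterior Dirichlet(17/5, 10, 11)
obs 5: x=1 → posterior Dirichlet(17/5, 11, 11)
obs 6: x=2 → posterior Dirichlet(17/5, 11, 12)
obs 7: x=1 → posterior Dirichlet(17/5, 12, 12)
obs 8: x=1 → posterior Dirichlet(17/5, 13, 12)
obs 9: x=2 → posterior Dirichlet(17/5, 13, 13)
obs 10: x=0 → posterior Dirichlet(22/5, 13, 13)
obs 11: x=2 → posterior Dirichlet(22/5, 13, 14)
obs 12: x=0 → posterior Dirichlet(27/5, 13, 14)
obs 13: x=0 → posterior Dirichlet(32/5, 13, 14)
obs 14: x=1 → posterior Dirichlet(32/5, 14, 14)

8/43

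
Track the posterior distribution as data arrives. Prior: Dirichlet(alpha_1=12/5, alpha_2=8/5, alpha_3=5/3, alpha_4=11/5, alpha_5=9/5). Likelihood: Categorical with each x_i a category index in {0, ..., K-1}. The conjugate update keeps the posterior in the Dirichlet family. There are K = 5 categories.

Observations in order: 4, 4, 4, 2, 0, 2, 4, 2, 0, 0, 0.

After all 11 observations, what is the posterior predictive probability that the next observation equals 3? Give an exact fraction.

obs 1: x=4 → posterior Dirichlet(12/5, 8/5, 5/3, 11/5, 14/5)
obs 2: x=4 → posterior Dirichlet(12/5, 8/5, 5/3, 11/5, 19/5)
obs 3: x=4 → posterior Dirichlet(12/5, 8/5, 5/3, 11/5, 24/5)
obs 4: x=2 → posterior Dirichlet(12/5, 8/5, 8/3, 11/5, 24/5)
obs 5: x=0 → posterior Dirichlet(17/5, 8/5, 8/3, 11/5, 24/5)
obs 6: x=2 → posterior Dirichlet(17/5, 8/5, 11/3, 11/5, 24/5)
obs 7: x=4 → posterior Dirichlet(17/5, 8/5, 11/3, 11/5, 29/5)
obs 8: x=2 → posterior Dirichlet(17/5, 8/5, 14/3, 11/5, 29/5)
obs 9: x=0 → posterior Dirichlet(22/5, 8/5, 14/3, 11/5, 29/5)
obs 10: x=0 → posterior Dirichlet(27/5, 8/5, 14/3, 11/5, 29/5)
obs 11: x=0 → posterior Dirichlet(32/5, 8/5, 14/3, 11/5, 29/5)

33/310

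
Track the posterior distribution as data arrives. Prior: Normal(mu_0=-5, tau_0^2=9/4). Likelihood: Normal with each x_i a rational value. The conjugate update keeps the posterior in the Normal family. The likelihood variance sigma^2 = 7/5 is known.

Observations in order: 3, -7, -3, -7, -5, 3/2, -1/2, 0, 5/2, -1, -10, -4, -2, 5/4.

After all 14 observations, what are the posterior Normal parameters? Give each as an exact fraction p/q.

obs 1: x=3 → posterior Normal(-5/73, 63/73)
obs 2: x=-7 → posterior Normal(-160/59, 63/118)
obs 3: x=-3 → posterior Normal(-455/163, 63/163)
obs 4: x=-7 → posterior Normal(-385/104, 63/208)
obs 5: x=-5 → posterior Normal(-995/253, 63/253)
obs 6: x=3/2 → posterior Normal(-1855/596, 63/298)
obs 7: x=-1/2 → posterior Normal(-950/343, 9/49)
obs 8: x=0 → posterior Normal(-475/194, 63/388)
obs 9: x=5/2 → posterior Normal(-1675/866, 63/433)
obs 10: x=-1 → posterior Normal(-1765/956, 63/478)
obs 11: x=-10 → posterior Normal(-2665/1046, 63/523)
obs 12: x=-4 → posterior Normal(-3025/1136, 63/568)
obs 13: x=-2 → posterior Normal(-3205/1226, 63/613)
obs 14: x=5/4 → posterior Normal(-6185/2632, 9/94)

mu_0=-6185/2632, tau_0^2=9/94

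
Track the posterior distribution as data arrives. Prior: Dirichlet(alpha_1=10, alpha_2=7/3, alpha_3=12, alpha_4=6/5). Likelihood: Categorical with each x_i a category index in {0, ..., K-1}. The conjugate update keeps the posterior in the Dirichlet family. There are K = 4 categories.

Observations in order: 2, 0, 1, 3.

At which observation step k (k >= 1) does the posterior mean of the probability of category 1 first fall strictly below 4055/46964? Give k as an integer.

k = 2

obs 1: x=2 → posterior Dirichlet(10, 7/3, 13, 6/5)
obs 2: x=0 → posterior Dirichlet(11, 7/3, 13, 6/5)
obs 3: x=1 → posterior Dirichlet(11, 10/3, 13, 6/5)
obs 4: x=3 → posterior Dirichlet(11, 10/3, 13, 11/5)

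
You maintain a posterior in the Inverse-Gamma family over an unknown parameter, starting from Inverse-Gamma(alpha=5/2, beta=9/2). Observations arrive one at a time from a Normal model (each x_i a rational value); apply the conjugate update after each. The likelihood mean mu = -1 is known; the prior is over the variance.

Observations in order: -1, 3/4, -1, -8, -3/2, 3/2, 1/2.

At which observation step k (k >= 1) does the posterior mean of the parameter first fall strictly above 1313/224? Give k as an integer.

obs 1: x=-1 → posterior Inverse-Gamma(3, 9/2)
obs 2: x=3/4 → posterior Inverse-Gamma(7/2, 193/32)
obs 3: x=-1 → posterior Inverse-Gamma(4, 193/32)
obs 4: x=-8 → posterior Inverse-Gamma(9/2, 977/32)
obs 5: x=-3/2 → posterior Inverse-Gamma(5, 981/32)
obs 6: x=3/2 → posterior Inverse-Gamma(11/2, 1081/32)
obs 7: x=1/2 → posterior Inverse-Gamma(6, 1117/32)

k = 4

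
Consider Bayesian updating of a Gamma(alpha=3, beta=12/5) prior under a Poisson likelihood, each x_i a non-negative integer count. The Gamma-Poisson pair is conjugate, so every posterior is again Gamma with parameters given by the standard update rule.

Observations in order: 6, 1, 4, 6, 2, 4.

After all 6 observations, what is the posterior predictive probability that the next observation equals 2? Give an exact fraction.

obs 1: x=6 → posterior Gamma(9, 17/5)
obs 2: x=1 → posterior Gamma(10, 22/5)
obs 3: x=4 → posterior Gamma(14, 27/5)
obs 4: x=6 → posterior Gamma(20, 32/5)
obs 5: x=2 → posterior Gamma(22, 37/5)
obs 6: x=4 → posterior Gamma(26, 42/5)

14051693733899131590786033266780935913314713600/65877941798660252683780571409941608871644628161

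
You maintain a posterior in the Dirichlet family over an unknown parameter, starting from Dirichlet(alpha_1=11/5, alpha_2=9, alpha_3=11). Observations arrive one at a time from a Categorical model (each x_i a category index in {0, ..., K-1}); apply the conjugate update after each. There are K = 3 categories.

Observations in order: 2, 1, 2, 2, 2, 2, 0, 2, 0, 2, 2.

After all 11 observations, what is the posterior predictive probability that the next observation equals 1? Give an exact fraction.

25/83

obs 1: x=2 → posterior Dirichlet(11/5, 9, 12)
obs 2: x=1 → posterior Dirichlet(11/5, 10, 12)
obs 3: x=2 → posterior Dirichlet(11/5, 10, 13)
obs 4: x=2 → posterior Dirichlet(11/5, 10, 14)
obs 5: x=2 → posterior Dirichlet(11/5, 10, 15)
obs 6: x=2 → posterior Dirichlet(11/5, 10, 16)
obs 7: x=0 → posterior Dirichlet(16/5, 10, 16)
obs 8: x=2 → posterior Dirichlet(16/5, 10, 17)
obs 9: x=0 → posterior Dirichlet(21/5, 10, 17)
obs 10: x=2 → posterior Dirichlet(21/5, 10, 18)
obs 11: x=2 → posterior Dirichlet(21/5, 10, 19)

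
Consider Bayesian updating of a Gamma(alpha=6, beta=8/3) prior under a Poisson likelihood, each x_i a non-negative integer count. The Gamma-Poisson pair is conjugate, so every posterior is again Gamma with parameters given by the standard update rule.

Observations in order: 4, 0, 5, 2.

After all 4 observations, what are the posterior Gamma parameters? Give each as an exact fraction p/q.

obs 1: x=4 → posterior Gamma(10, 11/3)
obs 2: x=0 → posterior Gamma(10, 14/3)
obs 3: x=5 → posterior Gamma(15, 17/3)
obs 4: x=2 → posterior Gamma(17, 20/3)

alpha=17, beta=20/3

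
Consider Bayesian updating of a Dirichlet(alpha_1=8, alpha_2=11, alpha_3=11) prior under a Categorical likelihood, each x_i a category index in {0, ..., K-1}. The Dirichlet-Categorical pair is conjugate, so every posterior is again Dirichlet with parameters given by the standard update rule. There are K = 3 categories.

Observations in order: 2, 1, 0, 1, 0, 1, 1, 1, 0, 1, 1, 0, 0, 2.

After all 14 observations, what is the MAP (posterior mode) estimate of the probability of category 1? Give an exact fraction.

obs 1: x=2 → posterior Dirichlet(8, 11, 12)
obs 2: x=1 → posterior Dirichlet(8, 12, 12)
obs 3: x=0 → posterior Dirichlet(9, 12, 12)
obs 4: x=1 → posterior Dirichlet(9, 13, 12)
obs 5: x=0 → posterior Dirichlet(10, 13, 12)
obs 6: x=1 → posterior Dirichlet(10, 14, 12)
obs 7: x=1 → posterior Dirichlet(10, 15, 12)
obs 8: x=1 → posterior Dirichlet(10, 16, 12)
obs 9: x=0 → posterior Dirichlet(11, 16, 12)
obs 10: x=1 → posterior Dirichlet(11, 17, 12)
obs 11: x=1 → posterior Dirichlet(11, 18, 12)
obs 12: x=0 → posterior Dirichlet(12, 18, 12)
obs 13: x=0 → posterior Dirichlet(13, 18, 12)
obs 14: x=2 → posterior Dirichlet(13, 18, 13)

17/41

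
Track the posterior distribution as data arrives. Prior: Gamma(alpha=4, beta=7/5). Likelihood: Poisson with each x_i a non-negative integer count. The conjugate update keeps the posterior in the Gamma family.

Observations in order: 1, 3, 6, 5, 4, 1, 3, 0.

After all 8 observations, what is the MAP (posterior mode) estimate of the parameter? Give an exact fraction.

130/47

obs 1: x=1 → posterior Gamma(5, 12/5)
obs 2: x=3 → posterior Gamma(8, 17/5)
obs 3: x=6 → posterior Gamma(14, 22/5)
obs 4: x=5 → posterior Gamma(19, 27/5)
obs 5: x=4 → posterior Gamma(23, 32/5)
obs 6: x=1 → posterior Gamma(24, 37/5)
obs 7: x=3 → posterior Gamma(27, 42/5)
obs 8: x=0 → posterior Gamma(27, 47/5)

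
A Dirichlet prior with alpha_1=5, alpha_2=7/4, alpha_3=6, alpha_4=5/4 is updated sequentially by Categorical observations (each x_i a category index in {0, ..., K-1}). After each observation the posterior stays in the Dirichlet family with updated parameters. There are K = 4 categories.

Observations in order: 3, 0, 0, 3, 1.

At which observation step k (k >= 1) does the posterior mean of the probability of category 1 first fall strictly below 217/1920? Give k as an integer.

obs 1: x=3 → posterior Dirichlet(5, 7/4, 6, 9/4)
obs 2: x=0 → posterior Dirichlet(6, 7/4, 6, 9/4)
obs 3: x=0 → posterior Dirichlet(7, 7/4, 6, 9/4)
obs 4: x=3 → posterior Dirichlet(7, 7/4, 6, 13/4)
obs 5: x=1 → posterior Dirichlet(7, 11/4, 6, 13/4)

k = 2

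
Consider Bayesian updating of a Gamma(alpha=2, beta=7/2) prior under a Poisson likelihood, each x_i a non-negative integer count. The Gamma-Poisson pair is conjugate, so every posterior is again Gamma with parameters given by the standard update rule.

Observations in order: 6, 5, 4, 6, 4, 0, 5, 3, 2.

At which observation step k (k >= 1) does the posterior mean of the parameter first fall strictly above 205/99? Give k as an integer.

obs 1: x=6 → posterior Gamma(8, 9/2)
obs 2: x=5 → posterior Gamma(13, 11/2)
obs 3: x=4 → posterior Gamma(17, 13/2)
obs 4: x=6 → posterior Gamma(23, 15/2)
obs 5: x=4 → posterior Gamma(27, 17/2)
obs 6: x=0 → posterior Gamma(27, 19/2)
obs 7: x=5 → posterior Gamma(32, 21/2)
obs 8: x=3 → posterior Gamma(35, 23/2)
obs 9: x=2 → posterior Gamma(37, 25/2)

k = 2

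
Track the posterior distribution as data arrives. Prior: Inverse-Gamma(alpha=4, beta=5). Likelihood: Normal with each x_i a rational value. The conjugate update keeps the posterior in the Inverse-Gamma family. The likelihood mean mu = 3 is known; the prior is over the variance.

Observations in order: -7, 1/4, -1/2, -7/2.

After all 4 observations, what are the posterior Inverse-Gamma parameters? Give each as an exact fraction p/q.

alpha=6, beta=2753/32

obs 1: x=-7 → posterior Inverse-Gamma(9/2, 55)
obs 2: x=1/4 → posterior Inverse-Gamma(5, 1881/32)
obs 3: x=-1/2 → posterior Inverse-Gamma(11/2, 2077/32)
obs 4: x=-7/2 → posterior Inverse-Gamma(6, 2753/32)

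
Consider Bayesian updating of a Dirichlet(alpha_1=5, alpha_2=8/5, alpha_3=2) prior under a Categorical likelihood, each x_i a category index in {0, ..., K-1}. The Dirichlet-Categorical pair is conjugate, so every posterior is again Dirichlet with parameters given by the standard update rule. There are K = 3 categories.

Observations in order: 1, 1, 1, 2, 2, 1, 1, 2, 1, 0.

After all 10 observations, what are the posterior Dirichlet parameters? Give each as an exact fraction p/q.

alpha_1=6, alpha_2=38/5, alpha_3=5

obs 1: x=1 → posterior Dirichlet(5, 13/5, 2)
obs 2: x=1 → posterior Dirichlet(5, 18/5, 2)
obs 3: x=1 → posterior Dirichlet(5, 23/5, 2)
obs 4: x=2 → posterior Dirichlet(5, 23/5, 3)
obs 5: x=2 → posterior Dirichlet(5, 23/5, 4)
obs 6: x=1 → posterior Dirichlet(5, 28/5, 4)
obs 7: x=1 → posterior Dirichlet(5, 33/5, 4)
obs 8: x=2 → posterior Dirichlet(5, 33/5, 5)
obs 9: x=1 → posterior Dirichlet(5, 38/5, 5)
obs 10: x=0 → posterior Dirichlet(6, 38/5, 5)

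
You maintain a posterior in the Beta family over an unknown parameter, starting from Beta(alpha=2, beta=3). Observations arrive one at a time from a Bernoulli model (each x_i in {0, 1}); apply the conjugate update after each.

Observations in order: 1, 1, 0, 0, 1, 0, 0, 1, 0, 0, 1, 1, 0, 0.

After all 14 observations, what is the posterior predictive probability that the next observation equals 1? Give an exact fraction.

obs 1: x=1 → posterior Beta(3, 3)
obs 2: x=1 → posterior Beta(4, 3)
obs 3: x=0 → posterior Beta(4, 4)
obs 4: x=0 → posterior Beta(4, 5)
obs 5: x=1 → posterior Beta(5, 5)
obs 6: x=0 → posterior Beta(5, 6)
obs 7: x=0 → posterior Beta(5, 7)
obs 8: x=1 → posterior Beta(6, 7)
obs 9: x=0 → posterior Beta(6, 8)
obs 10: x=0 → posterior Beta(6, 9)
obs 11: x=1 → posterior Beta(7, 9)
obs 12: x=1 → posterior Beta(8, 9)
obs 13: x=0 → posterior Beta(8, 10)
obs 14: x=0 → posterior Beta(8, 11)

8/19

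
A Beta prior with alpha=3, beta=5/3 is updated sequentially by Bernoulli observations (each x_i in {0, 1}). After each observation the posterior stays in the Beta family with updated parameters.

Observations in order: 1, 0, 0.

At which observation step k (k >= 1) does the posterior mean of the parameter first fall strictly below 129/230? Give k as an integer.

k = 3

obs 1: x=1 → posterior Beta(4, 5/3)
obs 2: x=0 → posterior Beta(4, 8/3)
obs 3: x=0 → posterior Beta(4, 11/3)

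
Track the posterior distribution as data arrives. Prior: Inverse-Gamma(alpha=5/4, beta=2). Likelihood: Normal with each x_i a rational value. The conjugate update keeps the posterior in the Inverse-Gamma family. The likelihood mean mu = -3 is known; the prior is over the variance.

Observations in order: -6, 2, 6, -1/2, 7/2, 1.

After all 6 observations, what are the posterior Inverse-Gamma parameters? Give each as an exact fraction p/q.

alpha=17/4, beta=367/4

obs 1: x=-6 → posterior Inverse-Gamma(7/4, 13/2)
obs 2: x=2 → posterior Inverse-Gamma(9/4, 19)
obs 3: x=6 → posterior Inverse-Gamma(11/4, 119/2)
obs 4: x=-1/2 → posterior Inverse-Gamma(13/4, 501/8)
obs 5: x=7/2 → posterior Inverse-Gamma(15/4, 335/4)
obs 6: x=1 → posterior Inverse-Gamma(17/4, 367/4)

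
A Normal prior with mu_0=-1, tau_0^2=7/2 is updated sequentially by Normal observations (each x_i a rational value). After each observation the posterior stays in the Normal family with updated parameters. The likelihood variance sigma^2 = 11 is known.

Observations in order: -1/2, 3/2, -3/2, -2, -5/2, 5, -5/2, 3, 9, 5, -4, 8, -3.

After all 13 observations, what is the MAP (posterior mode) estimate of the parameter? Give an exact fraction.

173/226

obs 1: x=-1/2 → posterior Normal(-51/58, 77/29)
obs 2: x=3/2 → posterior Normal(-5/12, 77/36)
obs 3: x=-3/2 → posterior Normal(-51/86, 77/43)
obs 4: x=-2 → posterior Normal(-79/100, 77/50)
obs 5: x=-5/2 → posterior Normal(-1, 77/57)
obs 6: x=5 → posterior Normal(-11/32, 77/64)
obs 7: x=-5/2 → posterior Normal(-79/142, 77/71)
obs 8: x=3 → posterior Normal(-37/156, 77/78)
obs 9: x=9 → posterior Normal(89/170, 77/85)
obs 10: x=5 → posterior Normal(159/184, 77/92)
obs 11: x=-4 → posterior Normal(103/198, 7/9)
obs 12: x=8 → posterior Normal(215/212, 77/106)
obs 13: x=-3 → posterior Normal(173/226, 77/113)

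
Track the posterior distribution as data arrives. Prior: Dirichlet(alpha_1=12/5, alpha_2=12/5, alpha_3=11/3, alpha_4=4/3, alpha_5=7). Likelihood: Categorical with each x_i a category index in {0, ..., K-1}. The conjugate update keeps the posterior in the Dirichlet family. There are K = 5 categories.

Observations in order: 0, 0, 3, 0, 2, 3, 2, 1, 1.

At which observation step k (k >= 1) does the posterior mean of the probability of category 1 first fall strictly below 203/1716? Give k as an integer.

obs 1: x=0 → posterior Dirichlet(17/5, 12/5, 11/3, 4/3, 7)
obs 2: x=0 → posterior Dirichlet(22/5, 12/5, 11/3, 4/3, 7)
obs 3: x=3 → posterior Dirichlet(22/5, 12/5, 11/3, 7/3, 7)
obs 4: x=0 → posterior Dirichlet(27/5, 12/5, 11/3, 7/3, 7)
obs 5: x=2 → posterior Dirichlet(27/5, 12/5, 14/3, 7/3, 7)
obs 6: x=3 → posterior Dirichlet(27/5, 12/5, 14/3, 10/3, 7)
obs 7: x=2 → posterior Dirichlet(27/5, 12/5, 17/3, 10/3, 7)
obs 8: x=1 → posterior Dirichlet(27/5, 17/5, 17/3, 10/3, 7)
obs 9: x=1 → posterior Dirichlet(27/5, 22/5, 17/3, 10/3, 7)

k = 4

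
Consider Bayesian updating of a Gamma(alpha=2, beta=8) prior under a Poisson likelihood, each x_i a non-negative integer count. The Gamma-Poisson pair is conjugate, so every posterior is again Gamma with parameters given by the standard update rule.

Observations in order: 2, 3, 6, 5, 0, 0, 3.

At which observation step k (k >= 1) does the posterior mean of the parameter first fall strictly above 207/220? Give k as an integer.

obs 1: x=2 → posterior Gamma(4, 9)
obs 2: x=3 → posterior Gamma(7, 10)
obs 3: x=6 → posterior Gamma(13, 11)
obs 4: x=5 → posterior Gamma(18, 12)
obs 5: x=0 → posterior Gamma(18, 13)
obs 6: x=0 → posterior Gamma(18, 14)
obs 7: x=3 → posterior Gamma(21, 15)

k = 3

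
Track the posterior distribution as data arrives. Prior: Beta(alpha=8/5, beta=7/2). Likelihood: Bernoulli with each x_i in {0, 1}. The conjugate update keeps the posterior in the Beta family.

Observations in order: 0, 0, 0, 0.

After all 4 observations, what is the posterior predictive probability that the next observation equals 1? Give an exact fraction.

16/91

obs 1: x=0 → posterior Beta(8/5, 9/2)
obs 2: x=0 → posterior Beta(8/5, 11/2)
obs 3: x=0 → posterior Beta(8/5, 13/2)
obs 4: x=0 → posterior Beta(8/5, 15/2)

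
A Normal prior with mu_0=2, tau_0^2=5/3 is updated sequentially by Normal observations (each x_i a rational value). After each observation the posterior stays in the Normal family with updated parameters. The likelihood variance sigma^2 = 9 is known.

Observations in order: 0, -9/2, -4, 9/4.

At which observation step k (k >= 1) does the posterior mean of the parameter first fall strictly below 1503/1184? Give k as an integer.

k = 2

obs 1: x=0 → posterior Normal(27/16, 45/32)
obs 2: x=-9/2 → posterior Normal(63/74, 45/37)
obs 3: x=-4 → posterior Normal(23/84, 15/14)
obs 4: x=9/4 → posterior Normal(91/188, 45/47)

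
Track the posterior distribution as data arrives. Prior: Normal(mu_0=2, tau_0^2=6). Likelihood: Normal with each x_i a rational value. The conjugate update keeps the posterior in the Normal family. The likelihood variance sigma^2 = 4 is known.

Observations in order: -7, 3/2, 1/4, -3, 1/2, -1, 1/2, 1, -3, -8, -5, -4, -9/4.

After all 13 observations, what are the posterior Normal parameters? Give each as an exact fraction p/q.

obs 1: x=-7 → posterior Normal(-17/5, 12/5)
obs 2: x=3/2 → posterior Normal(-25/16, 3/2)
obs 3: x=1/4 → posterior Normal(-47/44, 12/11)
obs 4: x=-3 → posterior Normal(-83/56, 6/7)
obs 5: x=1/2 → posterior Normal(-77/68, 12/17)
obs 6: x=-1 → posterior Normal(-89/80, 3/5)
obs 7: x=1/2 → posterior Normal(-83/92, 12/23)
obs 8: x=1 → posterior Normal(-71/104, 6/13)
obs 9: x=-3 → posterior Normal(-107/116, 12/29)
obs 10: x=-8 → posterior Normal(-203/128, 3/8)
obs 11: x=-5 → posterior Normal(-263/140, 12/35)
obs 12: x=-4 → posterior Normal(-311/152, 6/19)
obs 13: x=-9/4 → posterior Normal(-169/82, 12/41)

mu_0=-169/82, tau_0^2=12/41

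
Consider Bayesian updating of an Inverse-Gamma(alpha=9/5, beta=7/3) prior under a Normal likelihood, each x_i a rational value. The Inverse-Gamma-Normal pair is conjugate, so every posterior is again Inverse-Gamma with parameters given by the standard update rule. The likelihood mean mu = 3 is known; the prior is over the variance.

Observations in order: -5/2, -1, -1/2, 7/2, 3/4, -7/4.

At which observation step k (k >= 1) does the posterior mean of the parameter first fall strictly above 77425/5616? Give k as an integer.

k = 2

obs 1: x=-5/2 → posterior Inverse-Gamma(23/10, 419/24)
obs 2: x=-1 → posterior Inverse-Gamma(14/5, 611/24)
obs 3: x=-1/2 → posterior Inverse-Gamma(33/10, 379/12)
obs 4: x=7/2 → posterior Inverse-Gamma(19/5, 761/24)
obs 5: x=3/4 → posterior Inverse-Gamma(43/10, 3287/96)
obs 6: x=-7/4 → posterior Inverse-Gamma(24/5, 2185/48)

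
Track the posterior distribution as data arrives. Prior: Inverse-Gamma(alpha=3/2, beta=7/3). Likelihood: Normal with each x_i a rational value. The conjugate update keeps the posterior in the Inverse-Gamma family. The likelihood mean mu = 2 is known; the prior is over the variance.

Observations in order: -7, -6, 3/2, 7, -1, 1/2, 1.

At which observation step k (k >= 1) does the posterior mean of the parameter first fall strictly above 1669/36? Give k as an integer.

obs 1: x=-7 → posterior Inverse-Gamma(2, 257/6)
obs 2: x=-6 → posterior Inverse-Gamma(5/2, 449/6)
obs 3: x=3/2 → posterior Inverse-Gamma(3, 1799/24)
obs 4: x=7 → posterior Inverse-Gamma(7/2, 2099/24)
obs 5: x=-1 → posterior Inverse-Gamma(4, 2207/24)
obs 6: x=1/2 → posterior Inverse-Gamma(9/2, 1117/12)
obs 7: x=1 → posterior Inverse-Gamma(5, 1123/12)

k = 2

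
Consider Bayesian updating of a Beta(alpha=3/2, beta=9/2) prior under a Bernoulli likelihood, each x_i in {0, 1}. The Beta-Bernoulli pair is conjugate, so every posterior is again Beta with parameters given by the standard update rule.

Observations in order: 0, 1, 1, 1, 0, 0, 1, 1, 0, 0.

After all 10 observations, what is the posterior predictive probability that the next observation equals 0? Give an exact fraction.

19/32

obs 1: x=0 → posterior Beta(3/2, 11/2)
obs 2: x=1 → posterior Beta(5/2, 11/2)
obs 3: x=1 → posterior Beta(7/2, 11/2)
obs 4: x=1 → posterior Beta(9/2, 11/2)
obs 5: x=0 → posterior Beta(9/2, 13/2)
obs 6: x=0 → posterior Beta(9/2, 15/2)
obs 7: x=1 → posterior Beta(11/2, 15/2)
obs 8: x=1 → posterior Beta(13/2, 15/2)
obs 9: x=0 → posterior Beta(13/2, 17/2)
obs 10: x=0 → posterior Beta(13/2, 19/2)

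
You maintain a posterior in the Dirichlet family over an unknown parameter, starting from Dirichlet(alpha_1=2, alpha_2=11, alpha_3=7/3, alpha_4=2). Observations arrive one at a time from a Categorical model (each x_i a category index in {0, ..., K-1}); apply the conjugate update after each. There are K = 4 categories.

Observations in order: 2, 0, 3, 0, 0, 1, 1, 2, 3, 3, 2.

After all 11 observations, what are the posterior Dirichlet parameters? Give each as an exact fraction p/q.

alpha_1=5, alpha_2=13, alpha_3=16/3, alpha_4=5

obs 1: x=2 → posterior Dirichlet(2, 11, 10/3, 2)
obs 2: x=0 → posterior Dirichlet(3, 11, 10/3, 2)
obs 3: x=3 → posterior Dirichlet(3, 11, 10/3, 3)
obs 4: x=0 → posterior Dirichlet(4, 11, 10/3, 3)
obs 5: x=0 → posterior Dirichlet(5, 11, 10/3, 3)
obs 6: x=1 → posterior Dirichlet(5, 12, 10/3, 3)
obs 7: x=1 → posterior Dirichlet(5, 13, 10/3, 3)
obs 8: x=2 → posterior Dirichlet(5, 13, 13/3, 3)
obs 9: x=3 → posterior Dirichlet(5, 13, 13/3, 4)
obs 10: x=3 → posterior Dirichlet(5, 13, 13/3, 5)
obs 11: x=2 → posterior Dirichlet(5, 13, 16/3, 5)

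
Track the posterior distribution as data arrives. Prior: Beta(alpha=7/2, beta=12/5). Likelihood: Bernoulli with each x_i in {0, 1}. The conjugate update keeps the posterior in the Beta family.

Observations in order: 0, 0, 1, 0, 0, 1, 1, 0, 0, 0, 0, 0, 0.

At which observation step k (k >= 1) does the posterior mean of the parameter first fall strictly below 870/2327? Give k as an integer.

k = 12

obs 1: x=0 → posterior Beta(7/2, 17/5)
obs 2: x=0 → posterior Beta(7/2, 22/5)
obs 3: x=1 → posterior Beta(9/2, 22/5)
obs 4: x=0 → posterior Beta(9/2, 27/5)
obs 5: x=0 → posterior Beta(9/2, 32/5)
obs 6: x=1 → posterior Beta(11/2, 32/5)
obs 7: x=1 → posterior Beta(13/2, 32/5)
obs 8: x=0 → posterior Beta(13/2, 37/5)
obs 9: x=0 → posterior Beta(13/2, 42/5)
obs 10: x=0 → posterior Beta(13/2, 47/5)
obs 11: x=0 → posterior Beta(13/2, 52/5)
obs 12: x=0 → posterior Beta(13/2, 57/5)
obs 13: x=0 → posterior Beta(13/2, 62/5)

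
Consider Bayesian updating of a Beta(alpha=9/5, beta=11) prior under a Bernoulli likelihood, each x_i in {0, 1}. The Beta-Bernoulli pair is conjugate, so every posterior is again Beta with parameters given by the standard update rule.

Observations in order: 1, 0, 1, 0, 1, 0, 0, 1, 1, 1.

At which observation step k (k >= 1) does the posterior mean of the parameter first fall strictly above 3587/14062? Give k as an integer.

k = 5

obs 1: x=1 → posterior Beta(14/5, 11)
obs 2: x=0 → posterior Beta(14/5, 12)
obs 3: x=1 → posterior Beta(19/5, 12)
obs 4: x=0 → posterior Beta(19/5, 13)
obs 5: x=1 → posterior Beta(24/5, 13)
obs 6: x=0 → posterior Beta(24/5, 14)
obs 7: x=0 → posterior Beta(24/5, 15)
obs 8: x=1 → posterior Beta(29/5, 15)
obs 9: x=1 → posterior Beta(34/5, 15)
obs 10: x=1 → posterior Beta(39/5, 15)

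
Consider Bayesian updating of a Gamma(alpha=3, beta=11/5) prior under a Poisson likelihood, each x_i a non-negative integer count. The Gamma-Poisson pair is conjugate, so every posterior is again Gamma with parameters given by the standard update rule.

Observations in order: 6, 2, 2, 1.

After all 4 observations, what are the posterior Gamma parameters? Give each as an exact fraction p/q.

alpha=14, beta=31/5

obs 1: x=6 → posterior Gamma(9, 16/5)
obs 2: x=2 → posterior Gamma(11, 21/5)
obs 3: x=2 → posterior Gamma(13, 26/5)
obs 4: x=1 → posterior Gamma(14, 31/5)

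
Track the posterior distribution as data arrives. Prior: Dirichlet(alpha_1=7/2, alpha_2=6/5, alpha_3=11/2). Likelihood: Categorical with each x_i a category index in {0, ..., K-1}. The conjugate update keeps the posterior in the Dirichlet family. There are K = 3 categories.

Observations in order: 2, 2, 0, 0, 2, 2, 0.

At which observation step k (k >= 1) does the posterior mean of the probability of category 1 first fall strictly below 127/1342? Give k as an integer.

k = 3

obs 1: x=2 → posterior Dirichlet(7/2, 6/5, 13/2)
obs 2: x=2 → posterior Dirichlet(7/2, 6/5, 15/2)
obs 3: x=0 → posterior Dirichlet(9/2, 6/5, 15/2)
obs 4: x=0 → posterior Dirichlet(11/2, 6/5, 15/2)
obs 5: x=2 → posterior Dirichlet(11/2, 6/5, 17/2)
obs 6: x=2 → posterior Dirichlet(11/2, 6/5, 19/2)
obs 7: x=0 → posterior Dirichlet(13/2, 6/5, 19/2)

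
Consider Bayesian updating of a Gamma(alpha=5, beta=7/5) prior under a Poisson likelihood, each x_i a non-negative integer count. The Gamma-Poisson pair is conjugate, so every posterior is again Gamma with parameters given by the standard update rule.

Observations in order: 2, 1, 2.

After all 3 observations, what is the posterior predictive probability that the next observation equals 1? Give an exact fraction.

1327996139571200/5559060566555523

obs 1: x=2 → posterior Gamma(7, 12/5)
obs 2: x=1 → posterior Gamma(8, 17/5)
obs 3: x=2 → posterior Gamma(10, 22/5)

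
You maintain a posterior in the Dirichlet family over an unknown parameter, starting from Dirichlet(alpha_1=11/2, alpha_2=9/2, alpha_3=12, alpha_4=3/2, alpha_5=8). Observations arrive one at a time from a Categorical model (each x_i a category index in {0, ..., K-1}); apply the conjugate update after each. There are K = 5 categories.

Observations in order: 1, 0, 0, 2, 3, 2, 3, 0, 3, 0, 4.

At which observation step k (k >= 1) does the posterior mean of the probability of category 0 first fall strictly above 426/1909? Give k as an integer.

k = 10

obs 1: x=1 → posterior Dirichlet(11/2, 11/2, 12, 3/2, 8)
obs 2: x=0 → posterior Dirichlet(13/2, 11/2, 12, 3/2, 8)
obs 3: x=0 → posterior Dirichlet(15/2, 11/2, 12, 3/2, 8)
obs 4: x=2 → posterior Dirichlet(15/2, 11/2, 13, 3/2, 8)
obs 5: x=3 → posterior Dirichlet(15/2, 11/2, 13, 5/2, 8)
obs 6: x=2 → posterior Dirichlet(15/2, 11/2, 14, 5/2, 8)
obs 7: x=3 → posterior Dirichlet(15/2, 11/2, 14, 7/2, 8)
obs 8: x=0 → posterior Dirichlet(17/2, 11/2, 14, 7/2, 8)
obs 9: x=3 → posterior Dirichlet(17/2, 11/2, 14, 9/2, 8)
obs 10: x=0 → posterior Dirichlet(19/2, 11/2, 14, 9/2, 8)
obs 11: x=4 → posterior Dirichlet(19/2, 11/2, 14, 9/2, 9)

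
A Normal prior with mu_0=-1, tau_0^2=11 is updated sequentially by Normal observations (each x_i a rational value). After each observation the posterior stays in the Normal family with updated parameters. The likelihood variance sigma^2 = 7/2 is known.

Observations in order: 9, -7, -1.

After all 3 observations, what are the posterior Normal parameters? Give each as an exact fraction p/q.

mu_0=15/73, tau_0^2=77/73

obs 1: x=9 → posterior Normal(191/29, 77/29)
obs 2: x=-7 → posterior Normal(37/51, 77/51)
obs 3: x=-1 → posterior Normal(15/73, 77/73)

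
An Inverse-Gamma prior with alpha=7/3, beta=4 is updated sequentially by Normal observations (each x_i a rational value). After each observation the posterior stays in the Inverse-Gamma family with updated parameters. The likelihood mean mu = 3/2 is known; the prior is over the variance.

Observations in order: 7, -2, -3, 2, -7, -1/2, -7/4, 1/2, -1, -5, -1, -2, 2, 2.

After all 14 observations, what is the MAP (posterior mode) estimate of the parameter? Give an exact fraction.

10863/992

obs 1: x=7 → posterior Inverse-Gamma(17/6, 153/8)
obs 2: x=-2 → posterior Inverse-Gamma(10/3, 101/4)
obs 3: x=-3 → posterior Inverse-Gamma(23/6, 283/8)
obs 4: x=2 → posterior Inverse-Gamma(13/3, 71/2)
obs 5: x=-7 → posterior Inverse-Gamma(29/6, 573/8)
obs 6: x=-1/2 → posterior Inverse-Gamma(16/3, 589/8)
obs 7: x=-7/4 → posterior Inverse-Gamma(35/6, 2525/32)
obs 8: x=1/2 → posterior Inverse-Gamma(19/3, 2541/32)
obs 9: x=-1 → posterior Inverse-Gamma(41/6, 2641/32)
obs 10: x=-5 → posterior Inverse-Gamma(22/3, 3317/32)
obs 11: x=-1 → posterior Inverse-Gamma(47/6, 3417/32)
obs 12: x=-2 → posterior Inverse-Gamma(25/3, 3613/32)
obs 13: x=2 → posterior Inverse-Gamma(53/6, 3617/32)
obs 14: x=2 → posterior Inverse-Gamma(28/3, 3621/32)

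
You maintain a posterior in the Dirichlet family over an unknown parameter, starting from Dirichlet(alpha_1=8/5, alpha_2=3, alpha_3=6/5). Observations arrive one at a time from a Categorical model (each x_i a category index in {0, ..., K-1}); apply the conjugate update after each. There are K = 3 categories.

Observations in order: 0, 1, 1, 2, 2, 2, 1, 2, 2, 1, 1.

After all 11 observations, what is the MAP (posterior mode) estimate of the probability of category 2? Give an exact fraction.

obs 1: x=0 → posterior Dirichlet(13/5, 3, 6/5)
obs 2: x=1 → posterior Dirichlet(13/5, 4, 6/5)
obs 3: x=1 → posterior Dirichlet(13/5, 5, 6/5)
obs 4: x=2 → posterior Dirichlet(13/5, 5, 11/5)
obs 5: x=2 → posterior Dirichlet(13/5, 5, 16/5)
obs 6: x=2 → posterior Dirichlet(13/5, 5, 21/5)
obs 7: x=1 → posterior Dirichlet(13/5, 6, 21/5)
obs 8: x=2 → posterior Dirichlet(13/5, 6, 26/5)
obs 9: x=2 → posterior Dirichlet(13/5, 6, 31/5)
obs 10: x=1 → posterior Dirichlet(13/5, 7, 31/5)
obs 11: x=1 → posterior Dirichlet(13/5, 8, 31/5)

26/69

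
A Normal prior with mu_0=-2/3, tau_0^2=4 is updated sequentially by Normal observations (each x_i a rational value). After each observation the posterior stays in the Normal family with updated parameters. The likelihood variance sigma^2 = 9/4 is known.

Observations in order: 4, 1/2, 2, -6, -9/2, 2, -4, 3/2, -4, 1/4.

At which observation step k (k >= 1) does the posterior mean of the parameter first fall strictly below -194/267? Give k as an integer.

obs 1: x=4 → posterior Normal(58/25, 36/25)
obs 2: x=1/2 → posterior Normal(66/41, 36/41)
obs 3: x=2 → posterior Normal(98/57, 12/19)
obs 4: x=-6 → posterior Normal(2/73, 36/73)
obs 5: x=-9/2 → posterior Normal(-70/89, 36/89)
obs 6: x=2 → posterior Normal(-38/105, 12/35)
obs 7: x=-4 → posterior Normal(-102/121, 36/121)
obs 8: x=3/2 → posterior Normal(-78/137, 36/137)
obs 9: x=-4 → posterior Normal(-142/153, 4/17)
obs 10: x=1/4 → posterior Normal(-138/169, 36/169)

k = 5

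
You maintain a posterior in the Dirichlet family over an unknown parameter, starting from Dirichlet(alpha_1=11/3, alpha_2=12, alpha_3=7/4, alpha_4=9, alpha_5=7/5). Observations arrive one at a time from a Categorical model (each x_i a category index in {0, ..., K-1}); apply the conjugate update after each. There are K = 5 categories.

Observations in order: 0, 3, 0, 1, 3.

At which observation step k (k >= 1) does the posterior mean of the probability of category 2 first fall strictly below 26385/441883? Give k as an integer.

k = 2

obs 1: x=0 → posterior Dirichlet(14/3, 12, 7/4, 9, 7/5)
obs 2: x=3 → posterior Dirichlet(14/3, 12, 7/4, 10, 7/5)
obs 3: x=0 → posterior Dirichlet(17/3, 12, 7/4, 10, 7/5)
obs 4: x=1 → posterior Dirichlet(17/3, 13, 7/4, 10, 7/5)
obs 5: x=3 → posterior Dirichlet(17/3, 13, 7/4, 11, 7/5)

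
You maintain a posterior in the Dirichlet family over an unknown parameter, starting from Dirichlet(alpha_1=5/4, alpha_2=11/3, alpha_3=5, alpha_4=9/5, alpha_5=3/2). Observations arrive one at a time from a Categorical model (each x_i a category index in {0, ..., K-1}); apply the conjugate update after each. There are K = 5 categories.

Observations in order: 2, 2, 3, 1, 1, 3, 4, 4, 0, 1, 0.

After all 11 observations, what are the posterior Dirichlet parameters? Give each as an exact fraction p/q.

obs 1: x=2 → posterior Dirichlet(5/4, 11/3, 6, 9/5, 3/2)
obs 2: x=2 → posterior Dirichlet(5/4, 11/3, 7, 9/5, 3/2)
obs 3: x=3 → posterior Dirichlet(5/4, 11/3, 7, 14/5, 3/2)
obs 4: x=1 → posterior Dirichlet(5/4, 14/3, 7, 14/5, 3/2)
obs 5: x=1 → posterior Dirichlet(5/4, 17/3, 7, 14/5, 3/2)
obs 6: x=3 → posterior Dirichlet(5/4, 17/3, 7, 19/5, 3/2)
obs 7: x=4 → posterior Dirichlet(5/4, 17/3, 7, 19/5, 5/2)
obs 8: x=4 → posterior Dirichlet(5/4, 17/3, 7, 19/5, 7/2)
obs 9: x=0 → posterior Dirichlet(9/4, 17/3, 7, 19/5, 7/2)
obs 10: x=1 → posterior Dirichlet(9/4, 20/3, 7, 19/5, 7/2)
obs 11: x=0 → posterior Dirichlet(13/4, 20/3, 7, 19/5, 7/2)

alpha_1=13/4, alpha_2=20/3, alpha_3=7, alpha_4=19/5, alpha_5=7/2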